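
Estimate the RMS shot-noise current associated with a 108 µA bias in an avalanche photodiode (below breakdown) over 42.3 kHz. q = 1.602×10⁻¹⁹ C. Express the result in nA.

I_n = √(2qI·B)
2qI·B = 2 × 1.602×10⁻¹⁹ × 1.08×10⁻⁴ × 4.23×10⁴ = 1.46×10⁻¹⁸ A²
I_n = √(1.46×10⁻¹⁸) = 1.21×10⁻⁹ A = 1.21 nA

1.21 nA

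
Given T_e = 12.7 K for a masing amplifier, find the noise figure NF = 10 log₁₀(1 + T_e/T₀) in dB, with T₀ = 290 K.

0.186 dB

F = 1 + T_e/T₀ = 1 + 12.7/290 = 1.04379
NF = 10 log₁₀(1.04379) = 0.186 dB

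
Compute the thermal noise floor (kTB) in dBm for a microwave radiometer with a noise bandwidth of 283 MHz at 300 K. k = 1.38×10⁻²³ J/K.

P_n = kTB = 1.38×10⁻²³ × 300 × 2.83×10⁸ = 1.17×10⁻¹² W
In dBm: 10 log₁₀(1.17×10⁻¹² / 10⁻³) = −89.3 dBm

−89.3 dBm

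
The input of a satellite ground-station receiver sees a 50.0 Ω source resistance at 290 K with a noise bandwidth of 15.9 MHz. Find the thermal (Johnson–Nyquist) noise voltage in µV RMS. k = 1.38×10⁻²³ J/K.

3.57 µV

V_n = √(4kTRB)
4kTRB = 4 × 1.38×10⁻²³ × 290 × 5.00×10¹ × 1.59×10⁷ = 1.27×10⁻¹¹ V²
V_n = √(1.27×10⁻¹¹) = 3.57×10⁻⁶ V = 3.57 µV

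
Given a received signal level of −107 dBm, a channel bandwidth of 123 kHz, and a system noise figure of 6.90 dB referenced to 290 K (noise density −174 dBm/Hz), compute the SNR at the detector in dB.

9.2 dB

Noise floor: N = −174 + 10 log₁₀(B) + NF
10 log₁₀(1.23×10⁵) = 50.9 dB
N = −174 + 50.9 + 6.90 = −116.20 dBm
SNR = P_sig − N = −107 − (−116.20) = 9.20 dB → 9.2 dB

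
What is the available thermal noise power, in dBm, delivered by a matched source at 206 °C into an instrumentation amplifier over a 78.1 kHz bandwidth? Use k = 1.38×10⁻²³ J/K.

T = 206 °C + 273.15 = 479.15 K
P_n = kTB = 1.38×10⁻²³ × 479.15 × 7.81×10⁴ = 5.16×10⁻¹⁶ W
In dBm: 10 log₁₀(5.16×10⁻¹⁶ / 10⁻³) = −122.9 dBm

−122.9 dBm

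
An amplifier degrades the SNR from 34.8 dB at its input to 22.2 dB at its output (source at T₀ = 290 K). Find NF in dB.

NF (dB) = SNR_in(dB) − SNR_out(dB) when the source is at T₀
NF = 34.8 − 22.2 = 12.6 dB

12.6 dB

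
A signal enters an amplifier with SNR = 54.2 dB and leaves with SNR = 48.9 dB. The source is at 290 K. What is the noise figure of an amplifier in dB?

5.3 dB

NF (dB) = SNR_in(dB) − SNR_out(dB) when the source is at T₀
NF = 54.2 − 48.9 = 5.3 dB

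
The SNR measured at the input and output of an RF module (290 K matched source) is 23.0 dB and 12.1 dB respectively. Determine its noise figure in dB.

NF (dB) = SNR_in(dB) − SNR_out(dB) when the source is at T₀
NF = 23.0 − 12.1 = 10.9 dB

10.9 dB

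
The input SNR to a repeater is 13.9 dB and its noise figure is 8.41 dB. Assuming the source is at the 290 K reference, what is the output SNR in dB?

5.49 dB

By definition F = SNR_in/SNR_out, so in dB: SNR_out = SNR_in − NF
SNR_out = 13.9 − 8.41 = 5.49 dB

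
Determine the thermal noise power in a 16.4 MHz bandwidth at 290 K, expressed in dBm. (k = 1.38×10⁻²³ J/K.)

P_n = kTB = 1.38×10⁻²³ × 290 × 1.64×10⁷ = 6.56×10⁻¹⁴ W
In dBm: 10 log₁₀(6.56×10⁻¹⁴ / 10⁻³) = −101.8 dBm

−101.8 dBm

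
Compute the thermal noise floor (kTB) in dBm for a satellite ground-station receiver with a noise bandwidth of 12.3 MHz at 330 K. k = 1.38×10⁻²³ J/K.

−102.5 dBm

P_n = kTB = 1.38×10⁻²³ × 330 × 1.23×10⁷ = 5.60×10⁻¹⁴ W
In dBm: 10 log₁₀(5.60×10⁻¹⁴ / 10⁻³) = −102.5 dBm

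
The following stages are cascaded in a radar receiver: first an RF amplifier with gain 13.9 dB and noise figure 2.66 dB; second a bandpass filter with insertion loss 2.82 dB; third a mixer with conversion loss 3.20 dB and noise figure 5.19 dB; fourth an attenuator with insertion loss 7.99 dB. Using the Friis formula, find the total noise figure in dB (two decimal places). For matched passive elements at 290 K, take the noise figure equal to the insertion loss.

4.66 dB

Convert to linear (a loss of L dB is a gain of −L dB): F_i = 10^(NF_i/10), G_i = 10^(G_i,dB/10)
  Stage 1: F_1 = 10^(2.66/10) = 1.845, G_1 = 10^(13.9/10) = 24.55
  Stage 2: F_2 = 10^(2.82/10) = 1.914, G_2 = 10^(−2.82/10) = 0.5224
  Stage 3: F_3 = 10^(5.19/10) = 3.304, G_3 = 10^(−3.20/10) = 0.4786
  Stage 4: F_4 = 10^(7.99/10) = 6.295, G_4 = 10^(−7.99/10) = 0.1589
Friis cascade:
  F = 1.845 + (1.914 − 1)/24.55 + (3.304 − 1)/12.82 + (6.295 − 1)/6.138 = 2.925
NF = 10 log₁₀(2.925) = 4.66 dB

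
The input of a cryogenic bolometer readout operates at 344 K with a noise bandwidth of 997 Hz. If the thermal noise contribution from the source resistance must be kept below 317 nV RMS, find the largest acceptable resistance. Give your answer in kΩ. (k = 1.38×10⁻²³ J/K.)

5.31 kΩ

Johnson–Nyquist: V_n = √(4kTRB) ⇒ R = V_n² / (4kTB)
4kTB = 4 × 1.38×10⁻²³ × 344 × 9.97×10² = 1.89×10⁻¹⁷
R = (3.17×10⁻⁷)² / 1.89×10⁻¹⁷ = 5.31×10³ Ω = 5.31 kΩ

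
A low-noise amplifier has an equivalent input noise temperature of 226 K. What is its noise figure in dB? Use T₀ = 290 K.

F = 1 + T_e/T₀ = 1 + 226/290 = 1.77931
NF = 10 log₁₀(1.77931) = 2.50 dB

2.50 dB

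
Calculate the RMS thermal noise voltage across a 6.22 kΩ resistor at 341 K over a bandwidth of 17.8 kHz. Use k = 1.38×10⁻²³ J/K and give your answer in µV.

1.44 µV

V_n = √(4kTRB)
4kTRB = 4 × 1.38×10⁻²³ × 341 × 6.22×10³ × 1.78×10⁴ = 2.08×10⁻¹² V²
V_n = √(2.08×10⁻¹²) = 1.44×10⁻⁶ V = 1.44 µV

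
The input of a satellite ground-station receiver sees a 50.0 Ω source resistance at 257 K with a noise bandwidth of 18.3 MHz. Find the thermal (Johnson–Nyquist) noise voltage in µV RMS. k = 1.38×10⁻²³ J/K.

3.60 µV

V_n = √(4kTRB)
4kTRB = 4 × 1.38×10⁻²³ × 257 × 5.00×10¹ × 1.83×10⁷ = 1.30×10⁻¹¹ V²
V_n = √(1.30×10⁻¹¹) = 3.60×10⁻⁶ V = 3.60 µV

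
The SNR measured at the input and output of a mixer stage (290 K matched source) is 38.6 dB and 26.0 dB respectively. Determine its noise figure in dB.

12.6 dB

NF (dB) = SNR_in(dB) − SNR_out(dB) when the source is at T₀
NF = 38.6 − 26.0 = 12.6 dB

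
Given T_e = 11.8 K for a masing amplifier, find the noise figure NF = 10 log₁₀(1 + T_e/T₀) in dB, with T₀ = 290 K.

F = 1 + T_e/T₀ = 1 + 11.8/290 = 1.04069
NF = 10 log₁₀(1.04069) = 0.173 dB

0.173 dB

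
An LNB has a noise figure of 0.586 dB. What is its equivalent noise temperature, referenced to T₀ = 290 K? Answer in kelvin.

41.9 K

F = 10^(0.586/10) = 1.14446
T_e = (F − 1)·T₀ = (1.14446 − 1) × 290 = 41.9 K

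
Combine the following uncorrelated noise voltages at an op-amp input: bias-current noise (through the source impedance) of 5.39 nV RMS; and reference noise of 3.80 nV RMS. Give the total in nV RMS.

Uncorrelated sources add in power (mean-square): V_tot = √(ΣV_i²)
V_tot = √[(5.39×10⁻⁹)² + (3.80×10⁻⁹)²] = 6.59×10⁻⁹ V = 6.59 nV

6.59 nV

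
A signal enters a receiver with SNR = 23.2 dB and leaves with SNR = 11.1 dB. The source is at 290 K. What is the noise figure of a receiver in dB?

12.1 dB

NF (dB) = SNR_in(dB) − SNR_out(dB) when the source is at T₀
NF = 23.2 − 11.1 = 12.1 dB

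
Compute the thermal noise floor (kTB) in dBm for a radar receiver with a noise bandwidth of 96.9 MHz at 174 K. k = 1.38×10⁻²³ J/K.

−96.3 dBm

P_n = kTB = 1.38×10⁻²³ × 174 × 9.69×10⁷ = 2.33×10⁻¹³ W
In dBm: 10 log₁₀(2.33×10⁻¹³ / 10⁻³) = −96.3 dBm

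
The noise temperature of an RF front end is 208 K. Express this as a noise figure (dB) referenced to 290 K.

2.35 dB

F = 1 + T_e/T₀ = 1 + 208/290 = 1.71724
NF = 10 log₁₀(1.71724) = 2.35 dB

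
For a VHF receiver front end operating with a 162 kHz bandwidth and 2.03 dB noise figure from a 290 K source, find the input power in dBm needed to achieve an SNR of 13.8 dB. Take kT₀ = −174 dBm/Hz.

−106.1 dBm

Sensitivity = −174 + 10 log₁₀(B) + NF + SNR_min
= −174 + 52.1 + 2.03 + 13.8
= −106.07 dBm → −106.1 dBm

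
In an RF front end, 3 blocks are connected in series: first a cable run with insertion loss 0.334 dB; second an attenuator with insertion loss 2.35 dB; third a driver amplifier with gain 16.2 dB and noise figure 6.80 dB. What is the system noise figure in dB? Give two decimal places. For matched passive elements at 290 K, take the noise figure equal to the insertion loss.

Convert to linear (a loss of L dB is a gain of −L dB): F_i = 10^(NF_i/10), G_i = 10^(G_i,dB/10)
  Stage 1: F_1 = 10^(0.334/10) = 1.080, G_1 = 10^(−0.334/10) = 0.9260
  Stage 2: F_2 = 10^(2.35/10) = 1.718, G_2 = 10^(−2.35/10) = 0.5821
  Stage 3: F_3 = 10^(6.80/10) = 4.786, G_3 = 10^(16.2/10) = 41.69
Friis cascade:
  F = 1.080 + (1.718 − 1)/0.9260 + (4.786 − 1)/0.5390 = 8.880
NF = 10 log₁₀(8.880) = 9.48 dB

9.48 dB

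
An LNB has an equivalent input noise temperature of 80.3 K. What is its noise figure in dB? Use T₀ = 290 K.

1.06 dB

F = 1 + T_e/T₀ = 1 + 80.3/290 = 1.2769
NF = 10 log₁₀(1.2769) = 1.06 dB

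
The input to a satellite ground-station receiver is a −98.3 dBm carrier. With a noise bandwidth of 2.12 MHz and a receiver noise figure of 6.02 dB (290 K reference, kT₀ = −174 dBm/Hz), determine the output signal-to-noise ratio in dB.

6.4 dB

Noise floor: N = −174 + 10 log₁₀(B) + NF
10 log₁₀(2.12×10⁶) = 63.26 dB
N = −174 + 63.26 + 6.02 = −104.72 dBm
SNR = P_sig − N = −98.3 − (−104.72) = 6.42 dB → 6.4 dB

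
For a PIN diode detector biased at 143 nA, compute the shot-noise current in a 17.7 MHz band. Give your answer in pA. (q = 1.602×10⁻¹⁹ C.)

I_n = √(2qI·B)
2qI·B = 2 × 1.602×10⁻¹⁹ × 1.43×10⁻⁷ × 1.77×10⁷ = 8.11×10⁻¹⁹ A²
I_n = √(8.11×10⁻¹⁹) = 9.01×10⁻¹⁰ A = 901 pA

901 pA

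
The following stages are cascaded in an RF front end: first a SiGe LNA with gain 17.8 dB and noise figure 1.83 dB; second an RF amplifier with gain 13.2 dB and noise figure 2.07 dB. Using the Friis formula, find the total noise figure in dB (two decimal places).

1.86 dB

Convert to linear (a loss of L dB is a gain of −L dB): F_i = 10^(NF_i/10), G_i = 10^(G_i,dB/10)
  Stage 1: F_1 = 10^(1.83/10) = 1.524, G_1 = 10^(17.8/10) = 60.26
  Stage 2: F_2 = 10^(2.07/10) = 1.611, G_2 = 10^(13.2/10) = 20.89
Friis cascade:
  F = 1.524 + (1.611 − 1)/60.26 = 1.534
NF = 10 log₁₀(1.534) = 1.86 dB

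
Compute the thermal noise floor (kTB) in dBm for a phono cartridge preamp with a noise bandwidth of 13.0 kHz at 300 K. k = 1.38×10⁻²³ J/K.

−132.7 dBm

P_n = kTB = 1.38×10⁻²³ × 300 × 1.30×10⁴ = 5.38×10⁻¹⁷ W
In dBm: 10 log₁₀(5.38×10⁻¹⁷ / 10⁻³) = −132.7 dBm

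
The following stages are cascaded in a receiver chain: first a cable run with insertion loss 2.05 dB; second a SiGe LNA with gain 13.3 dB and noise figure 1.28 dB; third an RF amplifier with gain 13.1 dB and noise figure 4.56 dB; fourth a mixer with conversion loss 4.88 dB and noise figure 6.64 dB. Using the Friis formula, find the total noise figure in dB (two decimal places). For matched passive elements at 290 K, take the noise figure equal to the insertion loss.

Convert to linear (a loss of L dB is a gain of −L dB): F_i = 10^(NF_i/10), G_i = 10^(G_i,dB/10)
  Stage 1: F_1 = 10^(2.05/10) = 1.603, G_1 = 10^(−2.05/10) = 0.6237
  Stage 2: F_2 = 10^(1.28/10) = 1.343, G_2 = 10^(13.3/10) = 21.38
  Stage 3: F_3 = 10^(4.56/10) = 2.858, G_3 = 10^(13.1/10) = 20.42
  Stage 4: F_4 = 10^(6.64/10) = 4.613, G_4 = 10^(−4.88/10) = 0.3251
Friis cascade:
  F = 1.603 + (1.343 − 1)/0.6237 + (2.858 − 1)/13.34 + (4.613 − 1)/272.3 = 2.305
NF = 10 log₁₀(2.305) = 3.63 dB

3.63 dB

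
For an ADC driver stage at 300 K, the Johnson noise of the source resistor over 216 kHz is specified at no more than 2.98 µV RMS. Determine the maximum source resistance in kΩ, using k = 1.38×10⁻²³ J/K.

Johnson–Nyquist: V_n = √(4kTRB) ⇒ R = V_n² / (4kTB)
4kTB = 4 × 1.38×10⁻²³ × 300 × 2.16×10⁵ = 3.58×10⁻¹⁵
R = (2.98×10⁻⁶)² / 3.58×10⁻¹⁵ = 2.48×10³ Ω = 2.48 kΩ

2.48 kΩ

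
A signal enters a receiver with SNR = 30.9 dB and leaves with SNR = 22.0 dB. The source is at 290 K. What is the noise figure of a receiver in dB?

8.9 dB

NF (dB) = SNR_in(dB) − SNR_out(dB) when the source is at T₀
NF = 30.9 − 22.0 = 8.9 dB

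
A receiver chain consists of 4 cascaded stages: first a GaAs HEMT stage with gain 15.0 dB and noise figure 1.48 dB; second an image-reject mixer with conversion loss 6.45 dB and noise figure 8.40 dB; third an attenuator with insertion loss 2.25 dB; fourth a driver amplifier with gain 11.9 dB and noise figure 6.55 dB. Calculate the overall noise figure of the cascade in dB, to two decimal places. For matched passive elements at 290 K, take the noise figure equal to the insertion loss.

Convert to linear (a loss of L dB is a gain of −L dB): F_i = 10^(NF_i/10), G_i = 10^(G_i,dB/10)
  Stage 1: F_1 = 10^(1.48/10) = 1.406, G_1 = 10^(15.0/10) = 31.62
  Stage 2: F_2 = 10^(8.40/10) = 6.918, G_2 = 10^(−6.45/10) = 0.2265
  Stage 3: F_3 = 10^(2.25/10) = 1.679, G_3 = 10^(−2.25/10) = 0.5957
  Stage 4: F_4 = 10^(6.55/10) = 4.519, G_4 = 10^(11.9/10) = 15.49
Friis cascade:
  F = 1.406 + (6.918 − 1)/31.62 + (1.679 − 1)/7.161 + (4.519 − 1)/4.266 = 2.513
NF = 10 log₁₀(2.513) = 4.00 dB

4.00 dB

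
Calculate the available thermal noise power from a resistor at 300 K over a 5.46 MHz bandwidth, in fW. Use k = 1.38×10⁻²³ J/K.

22.6 fW

P_n = kTB = 1.38×10⁻²³ × 300 × 5.46×10⁶ = 2.26×10⁻¹⁴ W = 22.6 fW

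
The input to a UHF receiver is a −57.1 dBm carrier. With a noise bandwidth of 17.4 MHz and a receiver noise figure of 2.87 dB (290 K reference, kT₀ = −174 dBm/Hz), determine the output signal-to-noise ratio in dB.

Noise floor: N = −174 + 10 log₁₀(B) + NF
10 log₁₀(1.74×10⁷) = 72.41 dB
N = −174 + 72.41 + 2.87 = −98.72 dBm
SNR = P_sig − N = −57.1 − (−98.72) = 41.62 dB → 41.6 dB

41.6 dB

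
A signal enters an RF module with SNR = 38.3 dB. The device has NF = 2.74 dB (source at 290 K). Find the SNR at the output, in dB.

35.56 dB

By definition F = SNR_in/SNR_out, so in dB: SNR_out = SNR_in − NF
SNR_out = 38.3 − 2.74 = 35.56 dB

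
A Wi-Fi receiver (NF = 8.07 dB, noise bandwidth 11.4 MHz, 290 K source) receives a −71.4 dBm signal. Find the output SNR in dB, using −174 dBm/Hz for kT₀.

Noise floor: N = −174 + 10 log₁₀(B) + NF
10 log₁₀(1.14×10⁷) = 70.57 dB
N = −174 + 70.57 + 8.07 = −95.36 dBm
SNR = P_sig − N = −71.4 − (−95.36) = 23.96 dB → 24.0 dB

24.0 dB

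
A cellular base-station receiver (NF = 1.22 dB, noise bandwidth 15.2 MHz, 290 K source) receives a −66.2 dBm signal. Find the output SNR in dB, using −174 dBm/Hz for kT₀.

Noise floor: N = −174 + 10 log₁₀(B) + NF
10 log₁₀(1.52×10⁷) = 71.82 dB
N = −174 + 71.82 + 1.22 = −100.96 dBm
SNR = P_sig − N = −66.2 − (−100.96) = 34.76 dB → 34.8 dB

34.8 dB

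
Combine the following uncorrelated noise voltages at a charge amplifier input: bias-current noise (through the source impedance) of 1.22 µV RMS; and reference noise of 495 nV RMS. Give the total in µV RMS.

Uncorrelated sources add in power (mean-square): V_tot = √(ΣV_i²)
V_tot = √[(1.22×10⁻⁶)² + (4.95×10⁻⁷)²] = 1.32×10⁻⁶ V = 1.32 µV

1.32 µV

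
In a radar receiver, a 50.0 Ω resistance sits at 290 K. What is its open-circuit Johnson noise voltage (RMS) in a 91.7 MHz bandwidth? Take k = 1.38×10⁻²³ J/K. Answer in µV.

V_n = √(4kTRB)
4kTRB = 4 × 1.38×10⁻²³ × 290 × 5.00×10¹ × 9.17×10⁷ = 7.34×10⁻¹¹ V²
V_n = √(7.34×10⁻¹¹) = 8.57×10⁻⁶ V = 8.57 µV

8.57 µV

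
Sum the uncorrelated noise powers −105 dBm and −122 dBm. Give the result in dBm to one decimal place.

−104.9 dBm

Convert to linear, add, convert back:
P₁ = 3.16×10⁻¹⁴ W, P₂ = 6.31×10⁻¹⁶ W
P_tot = 3.23×10⁻¹⁴ W → 10 log₁₀(P_tot / 10⁻³) = −104.9 dBm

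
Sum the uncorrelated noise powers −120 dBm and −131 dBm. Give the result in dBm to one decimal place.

−119.7 dBm

Convert to linear, add, convert back:
P₁ = 1.00×10⁻¹⁵ W, P₂ = 7.94×10⁻¹⁷ W
P_tot = 1.08×10⁻¹⁵ W → 10 log₁₀(P_tot / 10⁻³) = −119.7 dBm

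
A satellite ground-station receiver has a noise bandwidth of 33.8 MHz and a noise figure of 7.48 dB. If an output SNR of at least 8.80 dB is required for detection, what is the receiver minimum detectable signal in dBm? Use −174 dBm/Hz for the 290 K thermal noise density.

Sensitivity = −174 + 10 log₁₀(B) + NF + SNR_min
= −174 + 75.29 + 7.48 + 8.80
= −82.43 dBm → −82.4 dBm

−82.4 dBm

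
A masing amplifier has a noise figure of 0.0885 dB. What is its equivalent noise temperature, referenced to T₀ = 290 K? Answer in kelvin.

5.97 K

F = 10^(0.0885/10) = 1.02059
T_e = (F − 1)·T₀ = (1.02059 − 1) × 290 = 5.97 K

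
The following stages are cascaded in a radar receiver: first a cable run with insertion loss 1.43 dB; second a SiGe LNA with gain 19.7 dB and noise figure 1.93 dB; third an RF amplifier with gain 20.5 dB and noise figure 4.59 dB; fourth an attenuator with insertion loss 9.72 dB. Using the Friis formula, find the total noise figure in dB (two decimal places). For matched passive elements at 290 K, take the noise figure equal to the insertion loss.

Convert to linear (a loss of L dB is a gain of −L dB): F_i = 10^(NF_i/10), G_i = 10^(G_i,dB/10)
  Stage 1: F_1 = 10^(1.43/10) = 1.390, G_1 = 10^(−1.43/10) = 0.7194
  Stage 2: F_2 = 10^(1.93/10) = 1.560, G_2 = 10^(19.7/10) = 93.33
  Stage 3: F_3 = 10^(4.59/10) = 2.877, G_3 = 10^(20.5/10) = 112.2
  Stage 4: F_4 = 10^(9.72/10) = 9.376, G_4 = 10^(−9.72/10) = 0.1067
Friis cascade:
  F = 1.390 + (1.560 − 1)/0.7194 + (2.877 − 1)/67.14 + (9.376 − 1)/7534 = 2.197
NF = 10 log₁₀(2.197) = 3.42 dB

3.42 dB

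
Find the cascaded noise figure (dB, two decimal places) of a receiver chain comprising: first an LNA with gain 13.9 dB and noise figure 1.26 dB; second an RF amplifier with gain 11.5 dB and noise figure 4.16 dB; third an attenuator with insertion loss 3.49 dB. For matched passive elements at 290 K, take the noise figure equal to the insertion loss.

1.48 dB

Convert to linear (a loss of L dB is a gain of −L dB): F_i = 10^(NF_i/10), G_i = 10^(G_i,dB/10)
  Stage 1: F_1 = 10^(1.26/10) = 1.337, G_1 = 10^(13.9/10) = 24.55
  Stage 2: F_2 = 10^(4.16/10) = 2.606, G_2 = 10^(11.5/10) = 14.13
  Stage 3: F_3 = 10^(3.49/10) = 2.234, G_3 = 10^(−3.49/10) = 0.4477
Friis cascade:
  F = 1.337 + (2.606 − 1)/24.55 + (2.234 − 1)/346.7 = 1.406
NF = 10 log₁₀(1.406) = 1.48 dB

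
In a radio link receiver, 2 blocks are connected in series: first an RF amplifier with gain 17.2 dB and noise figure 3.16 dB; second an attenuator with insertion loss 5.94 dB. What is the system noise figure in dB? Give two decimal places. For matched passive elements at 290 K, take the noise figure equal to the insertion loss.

Convert to linear (a loss of L dB is a gain of −L dB): F_i = 10^(NF_i/10), G_i = 10^(G_i,dB/10)
  Stage 1: F_1 = 10^(3.16/10) = 2.070, G_1 = 10^(17.2/10) = 52.48
  Stage 2: F_2 = 10^(5.94/10) = 3.926, G_2 = 10^(−5.94/10) = 0.2547
Friis cascade:
  F = 2.070 + (3.926 − 1)/52.48 = 2.126
NF = 10 log₁₀(2.126) = 3.28 dB

3.28 dB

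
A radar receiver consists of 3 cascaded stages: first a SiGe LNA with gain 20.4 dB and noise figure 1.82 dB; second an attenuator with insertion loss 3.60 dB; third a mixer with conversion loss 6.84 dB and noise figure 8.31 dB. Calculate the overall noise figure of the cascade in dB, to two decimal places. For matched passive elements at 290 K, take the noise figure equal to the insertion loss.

2.18 dB

Convert to linear (a loss of L dB is a gain of −L dB): F_i = 10^(NF_i/10), G_i = 10^(G_i,dB/10)
  Stage 1: F_1 = 10^(1.82/10) = 1.521, G_1 = 10^(20.4/10) = 109.6
  Stage 2: F_2 = 10^(3.60/10) = 2.291, G_2 = 10^(−3.60/10) = 0.4365
  Stage 3: F_3 = 10^(8.31/10) = 6.776, G_3 = 10^(−6.84/10) = 0.2070
Friis cascade:
  F = 1.521 + (2.291 − 1)/109.6 + (6.776 − 1)/47.86 = 1.653
NF = 10 log₁₀(1.653) = 2.18 dB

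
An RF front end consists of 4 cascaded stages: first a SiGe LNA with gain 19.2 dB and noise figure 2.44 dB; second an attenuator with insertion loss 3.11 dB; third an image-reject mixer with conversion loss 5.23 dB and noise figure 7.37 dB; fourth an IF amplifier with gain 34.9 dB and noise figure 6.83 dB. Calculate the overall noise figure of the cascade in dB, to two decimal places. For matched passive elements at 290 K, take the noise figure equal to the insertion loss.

3.40 dB

Convert to linear (a loss of L dB is a gain of −L dB): F_i = 10^(NF_i/10), G_i = 10^(G_i,dB/10)
  Stage 1: F_1 = 10^(2.44/10) = 1.754, G_1 = 10^(19.2/10) = 83.18
  Stage 2: F_2 = 10^(3.11/10) = 2.046, G_2 = 10^(−3.11/10) = 0.4887
  Stage 3: F_3 = 10^(7.37/10) = 5.458, G_3 = 10^(−5.23/10) = 0.2999
  Stage 4: F_4 = 10^(6.83/10) = 4.819, G_4 = 10^(34.9/10) = 3090
Friis cascade:
  F = 1.754 + (2.046 − 1)/83.18 + (5.458 − 1)/40.64 + (4.819 − 1)/12.19 = 2.189
NF = 10 log₁₀(2.189) = 3.40 dB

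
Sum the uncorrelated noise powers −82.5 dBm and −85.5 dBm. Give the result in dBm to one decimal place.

−80.7 dBm

Convert to linear, add, convert back:
P₁ = 5.62×10⁻¹² W, P₂ = 2.82×10⁻¹² W
P_tot = 8.44×10⁻¹² W → 10 log₁₀(P_tot / 10⁻³) = −80.7 dBm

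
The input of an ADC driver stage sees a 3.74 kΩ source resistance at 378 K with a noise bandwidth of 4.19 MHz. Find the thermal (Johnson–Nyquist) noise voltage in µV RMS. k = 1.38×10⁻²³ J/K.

18.1 µV

V_n = √(4kTRB)
4kTRB = 4 × 1.38×10⁻²³ × 378 × 3.74×10³ × 4.19×10⁶ = 3.27×10⁻¹⁰ V²
V_n = √(3.27×10⁻¹⁰) = 1.81×10⁻⁵ V = 18.1 µV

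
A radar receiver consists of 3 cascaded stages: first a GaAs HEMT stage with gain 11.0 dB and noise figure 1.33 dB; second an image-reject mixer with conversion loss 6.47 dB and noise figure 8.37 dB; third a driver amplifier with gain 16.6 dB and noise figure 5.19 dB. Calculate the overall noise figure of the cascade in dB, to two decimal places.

Convert to linear (a loss of L dB is a gain of −L dB): F_i = 10^(NF_i/10), G_i = 10^(G_i,dB/10)
  Stage 1: F_1 = 10^(1.33/10) = 1.358, G_1 = 10^(11.0/10) = 12.59
  Stage 2: F_2 = 10^(8.37/10) = 6.871, G_2 = 10^(−6.47/10) = 0.2254
  Stage 3: F_3 = 10^(5.19/10) = 3.304, G_3 = 10^(16.6/10) = 45.71
Friis cascade:
  F = 1.358 + (6.871 − 1)/12.59 + (3.304 − 1)/2.838 = 2.636
NF = 10 log₁₀(2.636) = 4.21 dB

4.21 dB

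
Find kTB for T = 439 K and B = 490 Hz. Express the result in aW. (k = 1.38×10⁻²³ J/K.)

2.97 aW

P_n = kTB = 1.38×10⁻²³ × 439 × 4.90×10² = 2.97×10⁻¹⁸ W = 2.97 aW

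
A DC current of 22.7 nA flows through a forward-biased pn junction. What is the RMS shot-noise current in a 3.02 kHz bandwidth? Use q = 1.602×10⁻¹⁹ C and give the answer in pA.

4.69 pA

I_n = √(2qI·B)
2qI·B = 2 × 1.602×10⁻¹⁹ × 2.27×10⁻⁸ × 3.02×10³ = 2.20×10⁻²³ A²
I_n = √(2.20×10⁻²³) = 4.69×10⁻¹² A = 4.69 pA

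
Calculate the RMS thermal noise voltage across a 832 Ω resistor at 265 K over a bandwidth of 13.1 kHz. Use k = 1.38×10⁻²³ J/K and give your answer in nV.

399 nV

V_n = √(4kTRB)
4kTRB = 4 × 1.38×10⁻²³ × 265 × 8.32×10² × 1.31×10⁴ = 1.59×10⁻¹³ V²
V_n = √(1.59×10⁻¹³) = 3.99×10⁻⁷ V = 399 nV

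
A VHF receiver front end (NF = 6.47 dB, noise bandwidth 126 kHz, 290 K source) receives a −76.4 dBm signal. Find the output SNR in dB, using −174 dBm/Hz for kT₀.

Noise floor: N = −174 + 10 log₁₀(B) + NF
10 log₁₀(1.26×10⁵) = 51 dB
N = −174 + 51 + 6.47 = −116.53 dBm
SNR = P_sig − N = −76.4 − (−116.53) = 40.13 dB → 40.1 dB

40.1 dB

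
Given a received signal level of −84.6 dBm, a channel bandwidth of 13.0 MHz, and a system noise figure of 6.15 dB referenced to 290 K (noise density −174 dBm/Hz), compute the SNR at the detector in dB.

Noise floor: N = −174 + 10 log₁₀(B) + NF
10 log₁₀(1.30×10⁷) = 71.14 dB
N = −174 + 71.14 + 6.15 = −96.71 dBm
SNR = P_sig − N = −84.6 − (−96.71) = 12.11 dB → 12.1 dB

12.1 dB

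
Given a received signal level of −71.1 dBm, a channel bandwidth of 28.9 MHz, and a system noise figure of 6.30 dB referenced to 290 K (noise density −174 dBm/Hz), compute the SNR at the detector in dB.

Noise floor: N = −174 + 10 log₁₀(B) + NF
10 log₁₀(2.89×10⁷) = 74.61 dB
N = −174 + 74.61 + 6.30 = −93.09 dBm
SNR = P_sig − N = −71.1 − (−93.09) = 21.99 dB → 22.0 dB

22.0 dB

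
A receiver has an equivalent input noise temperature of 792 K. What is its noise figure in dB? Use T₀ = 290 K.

5.72 dB

F = 1 + T_e/T₀ = 1 + 792/290 = 3.73103
NF = 10 log₁₀(3.73103) = 5.72 dB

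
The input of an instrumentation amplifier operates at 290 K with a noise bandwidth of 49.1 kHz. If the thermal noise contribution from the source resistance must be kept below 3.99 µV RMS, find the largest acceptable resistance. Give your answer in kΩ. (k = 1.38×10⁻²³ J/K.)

Johnson–Nyquist: V_n = √(4kTRB) ⇒ R = V_n² / (4kTB)
4kTB = 4 × 1.38×10⁻²³ × 290 × 4.91×10⁴ = 7.86×10⁻¹⁶
R = (3.99×10⁻⁶)² / 7.86×10⁻¹⁶ = 2.03×10⁴ Ω = 20.3 kΩ

20.3 kΩ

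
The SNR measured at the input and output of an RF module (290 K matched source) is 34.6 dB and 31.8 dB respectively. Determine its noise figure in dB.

NF (dB) = SNR_in(dB) − SNR_out(dB) when the source is at T₀
NF = 34.6 − 31.8 = 2.8 dB

2.8 dB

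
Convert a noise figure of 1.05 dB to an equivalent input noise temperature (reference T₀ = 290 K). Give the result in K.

79.3 K

F = 10^(1.05/10) = 1.2735
T_e = (F − 1)·T₀ = (1.2735 − 1) × 290 = 79.3 K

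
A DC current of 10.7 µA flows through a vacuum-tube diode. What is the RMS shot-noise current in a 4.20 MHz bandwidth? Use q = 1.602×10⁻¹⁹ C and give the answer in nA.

3.79 nA

I_n = √(2qI·B)
2qI·B = 2 × 1.602×10⁻¹⁹ × 1.07×10⁻⁵ × 4.20×10⁶ = 1.44×10⁻¹⁷ A²
I_n = √(1.44×10⁻¹⁷) = 3.79×10⁻⁹ A = 3.79 nA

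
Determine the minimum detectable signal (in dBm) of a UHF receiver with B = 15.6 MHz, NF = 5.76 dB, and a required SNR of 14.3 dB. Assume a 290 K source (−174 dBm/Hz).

−82.0 dBm

Sensitivity = −174 + 10 log₁₀(B) + NF + SNR_min
= −174 + 71.93 + 5.76 + 14.3
= −82.01 dBm → −82.0 dBm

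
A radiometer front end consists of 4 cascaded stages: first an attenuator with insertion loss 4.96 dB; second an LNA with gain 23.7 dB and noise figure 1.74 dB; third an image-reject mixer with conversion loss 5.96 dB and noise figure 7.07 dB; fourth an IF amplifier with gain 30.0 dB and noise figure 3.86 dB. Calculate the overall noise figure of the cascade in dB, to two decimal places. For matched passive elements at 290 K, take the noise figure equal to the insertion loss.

6.82 dB

Convert to linear (a loss of L dB is a gain of −L dB): F_i = 10^(NF_i/10), G_i = 10^(G_i,dB/10)
  Stage 1: F_1 = 10^(4.96/10) = 3.133, G_1 = 10^(−4.96/10) = 0.3192
  Stage 2: F_2 = 10^(1.74/10) = 1.493, G_2 = 10^(23.7/10) = 234.4
  Stage 3: F_3 = 10^(7.07/10) = 5.093, G_3 = 10^(−5.96/10) = 0.2535
  Stage 4: F_4 = 10^(3.86/10) = 2.432, G_4 = 10^(30.0/10) = 1000
Friis cascade:
  F = 3.133 + (1.493 − 1)/0.3192 + (5.093 − 1)/74.82 + (2.432 − 1)/18.97 = 4.808
NF = 10 log₁₀(4.808) = 6.82 dB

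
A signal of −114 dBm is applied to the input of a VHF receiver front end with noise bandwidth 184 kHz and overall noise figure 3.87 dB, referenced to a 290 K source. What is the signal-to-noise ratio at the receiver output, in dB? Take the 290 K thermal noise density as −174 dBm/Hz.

Noise floor: N = −174 + 10 log₁₀(B) + NF
10 log₁₀(1.84×10⁵) = 52.65 dB
N = −174 + 52.65 + 3.87 = −117.48 dBm
SNR = P_sig − N = −114 − (−117.48) = 3.48 dB → 3.5 dB

3.5 dB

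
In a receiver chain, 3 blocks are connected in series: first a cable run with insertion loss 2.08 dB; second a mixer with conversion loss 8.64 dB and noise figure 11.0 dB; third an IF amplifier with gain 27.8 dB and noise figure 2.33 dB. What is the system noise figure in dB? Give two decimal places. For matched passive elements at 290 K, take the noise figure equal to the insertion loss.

Convert to linear (a loss of L dB is a gain of −L dB): F_i = 10^(NF_i/10), G_i = 10^(G_i,dB/10)
  Stage 1: F_1 = 10^(2.08/10) = 1.614, G_1 = 10^(−2.08/10) = 0.6194
  Stage 2: F_2 = 10^(11.0/10) = 12.59, G_2 = 10^(−8.64/10) = 0.1368
  Stage 3: F_3 = 10^(2.33/10) = 1.710, G_3 = 10^(27.8/10) = 602.6
Friis cascade:
  F = 1.614 + (12.59 − 1)/0.6194 + (1.710 − 1)/0.08472 = 28.70
NF = 10 log₁₀(28.70) = 14.58 dB

14.58 dB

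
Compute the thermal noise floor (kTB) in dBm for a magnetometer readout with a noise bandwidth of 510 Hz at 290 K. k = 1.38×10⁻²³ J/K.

P_n = kTB = 1.38×10⁻²³ × 290 × 5.10×10² = 2.04×10⁻¹⁸ W
In dBm: 10 log₁₀(2.04×10⁻¹⁸ / 10⁻³) = −146.9 dBm

−146.9 dBm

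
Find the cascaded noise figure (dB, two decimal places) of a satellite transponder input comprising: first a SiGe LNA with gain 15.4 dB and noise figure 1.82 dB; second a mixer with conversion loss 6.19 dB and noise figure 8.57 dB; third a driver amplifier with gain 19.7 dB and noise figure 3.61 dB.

Convert to linear (a loss of L dB is a gain of −L dB): F_i = 10^(NF_i/10), G_i = 10^(G_i,dB/10)
  Stage 1: F_1 = 10^(1.82/10) = 1.521, G_1 = 10^(15.4/10) = 34.67
  Stage 2: F_2 = 10^(8.57/10) = 7.194, G_2 = 10^(−6.19/10) = 0.2404
  Stage 3: F_3 = 10^(3.61/10) = 2.296, G_3 = 10^(19.7/10) = 93.33
Friis cascade:
  F = 1.521 + (7.194 − 1)/34.67 + (2.296 − 1)/8.337 = 1.855
NF = 10 log₁₀(1.855) = 2.68 dB

2.68 dB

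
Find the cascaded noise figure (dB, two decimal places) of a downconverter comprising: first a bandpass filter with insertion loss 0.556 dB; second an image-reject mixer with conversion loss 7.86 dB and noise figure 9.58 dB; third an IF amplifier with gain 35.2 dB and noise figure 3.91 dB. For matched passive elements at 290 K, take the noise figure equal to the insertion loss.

Convert to linear (a loss of L dB is a gain of −L dB): F_i = 10^(NF_i/10), G_i = 10^(G_i,dB/10)
  Stage 1: F_1 = 10^(0.556/10) = 1.137, G_1 = 10^(−0.556/10) = 0.8798
  Stage 2: F_2 = 10^(9.58/10) = 9.078, G_2 = 10^(−7.86/10) = 0.1637
  Stage 3: F_3 = 10^(3.91/10) = 2.460, G_3 = 10^(35.2/10) = 3311
Friis cascade:
  F = 1.137 + (9.078 − 1)/0.8798 + (2.460 − 1)/0.1440 = 20.46
NF = 10 log₁₀(20.46) = 13.11 dB

13.11 dB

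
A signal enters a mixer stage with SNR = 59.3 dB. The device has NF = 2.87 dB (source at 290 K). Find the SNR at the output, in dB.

56.43 dB

By definition F = SNR_in/SNR_out, so in dB: SNR_out = SNR_in − NF
SNR_out = 59.3 − 2.87 = 56.43 dB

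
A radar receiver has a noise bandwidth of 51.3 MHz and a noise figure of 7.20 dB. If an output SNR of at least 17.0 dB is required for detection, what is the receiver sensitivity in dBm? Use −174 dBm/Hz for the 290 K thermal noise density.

−72.7 dBm

Sensitivity = −174 + 10 log₁₀(B) + NF + SNR_min
= −174 + 77.1 + 7.20 + 17.0
= −72.70 dBm → −72.7 dBm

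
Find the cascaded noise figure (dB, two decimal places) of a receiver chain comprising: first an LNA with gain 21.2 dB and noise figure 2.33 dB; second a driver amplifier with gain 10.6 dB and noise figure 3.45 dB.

2.35 dB

Convert to linear (a loss of L dB is a gain of −L dB): F_i = 10^(NF_i/10), G_i = 10^(G_i,dB/10)
  Stage 1: F_1 = 10^(2.33/10) = 1.710, G_1 = 10^(21.2/10) = 131.8
  Stage 2: F_2 = 10^(3.45/10) = 2.213, G_2 = 10^(10.6/10) = 11.48
Friis cascade:
  F = 1.710 + (2.213 − 1)/131.8 = 1.719
NF = 10 log₁₀(1.719) = 2.35 dB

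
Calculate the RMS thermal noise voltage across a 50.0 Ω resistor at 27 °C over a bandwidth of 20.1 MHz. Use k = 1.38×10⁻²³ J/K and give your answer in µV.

T = 27 °C + 273.15 = 300.15 K
V_n = √(4kTRB)
4kTRB = 4 × 1.38×10⁻²³ × 300.15 × 5.00×10¹ × 2.01×10⁷ = 1.67×10⁻¹¹ V²
V_n = √(1.67×10⁻¹¹) = 4.08×10⁻⁶ V = 4.08 µV

4.08 µV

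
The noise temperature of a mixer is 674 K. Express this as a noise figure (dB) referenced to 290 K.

5.22 dB

F = 1 + T_e/T₀ = 1 + 674/290 = 3.32414
NF = 10 log₁₀(3.32414) = 5.22 dB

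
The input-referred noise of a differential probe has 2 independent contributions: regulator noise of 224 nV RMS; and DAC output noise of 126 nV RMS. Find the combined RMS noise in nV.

Uncorrelated sources add in power (mean-square): V_tot = √(ΣV_i²)
V_tot = √[(2.24×10⁻⁷)² + (1.26×10⁻⁷)²] = 2.57×10⁻⁷ V = 257 nV

257 nV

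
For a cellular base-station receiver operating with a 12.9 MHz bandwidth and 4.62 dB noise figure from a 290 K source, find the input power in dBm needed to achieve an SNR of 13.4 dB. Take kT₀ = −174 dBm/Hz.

Sensitivity = −174 + 10 log₁₀(B) + NF + SNR_min
= −174 + 71.11 + 4.62 + 13.4
= −84.87 dBm → −84.9 dBm

−84.9 dBm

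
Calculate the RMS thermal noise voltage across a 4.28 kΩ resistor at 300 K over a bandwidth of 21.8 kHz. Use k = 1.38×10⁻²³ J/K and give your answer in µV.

V_n = √(4kTRB)
4kTRB = 4 × 1.38×10⁻²³ × 300 × 4.28×10³ × 2.18×10⁴ = 1.55×10⁻¹² V²
V_n = √(1.55×10⁻¹²) = 1.24×10⁻⁶ V = 1.24 µV

1.24 µV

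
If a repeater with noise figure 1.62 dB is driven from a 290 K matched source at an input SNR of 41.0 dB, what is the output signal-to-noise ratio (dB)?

39.38 dB

By definition F = SNR_in/SNR_out, so in dB: SNR_out = SNR_in − NF
SNR_out = 41.0 − 1.62 = 39.38 dB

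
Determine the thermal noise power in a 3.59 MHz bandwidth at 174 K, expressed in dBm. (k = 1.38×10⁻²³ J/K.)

−110.6 dBm

P_n = kTB = 1.38×10⁻²³ × 174 × 3.59×10⁶ = 8.62×10⁻¹⁵ W
In dBm: 10 log₁₀(8.62×10⁻¹⁵ / 10⁻³) = −110.6 dBm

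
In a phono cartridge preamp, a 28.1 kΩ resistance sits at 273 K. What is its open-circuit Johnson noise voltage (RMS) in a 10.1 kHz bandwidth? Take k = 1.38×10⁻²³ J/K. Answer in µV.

V_n = √(4kTRB)
4kTRB = 4 × 1.38×10⁻²³ × 273 × 2.81×10⁴ × 1.01×10⁴ = 4.28×10⁻¹² V²
V_n = √(4.28×10⁻¹²) = 2.07×10⁻⁶ V = 2.07 µV

2.07 µV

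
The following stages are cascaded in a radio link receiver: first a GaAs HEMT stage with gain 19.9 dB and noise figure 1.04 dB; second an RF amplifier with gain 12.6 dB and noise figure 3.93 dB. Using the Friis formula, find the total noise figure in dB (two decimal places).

1.09 dB

Convert to linear (a loss of L dB is a gain of −L dB): F_i = 10^(NF_i/10), G_i = 10^(G_i,dB/10)
  Stage 1: F_1 = 10^(1.04/10) = 1.271, G_1 = 10^(19.9/10) = 97.72
  Stage 2: F_2 = 10^(3.93/10) = 2.472, G_2 = 10^(12.6/10) = 18.20
Friis cascade:
  F = 1.271 + (2.472 − 1)/97.72 = 1.286
NF = 10 log₁₀(1.286) = 1.09 dB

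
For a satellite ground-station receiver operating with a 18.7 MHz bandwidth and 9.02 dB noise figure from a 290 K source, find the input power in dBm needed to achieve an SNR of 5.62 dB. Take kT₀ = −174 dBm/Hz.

−86.6 dBm

Sensitivity = −174 + 10 log₁₀(B) + NF + SNR_min
= −174 + 72.72 + 9.02 + 5.62
= −86.64 dBm → −86.6 dBm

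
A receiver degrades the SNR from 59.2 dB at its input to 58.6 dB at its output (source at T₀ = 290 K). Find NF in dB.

0.6 dB

NF (dB) = SNR_in(dB) − SNR_out(dB) when the source is at T₀
NF = 59.2 − 58.6 = 0.6 dB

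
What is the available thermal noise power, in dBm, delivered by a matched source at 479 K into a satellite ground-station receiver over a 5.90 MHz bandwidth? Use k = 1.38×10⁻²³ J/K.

−104.1 dBm

P_n = kTB = 1.38×10⁻²³ × 479 × 5.90×10⁶ = 3.90×10⁻¹⁴ W
In dBm: 10 log₁₀(3.90×10⁻¹⁴ / 10⁻³) = −104.1 dBm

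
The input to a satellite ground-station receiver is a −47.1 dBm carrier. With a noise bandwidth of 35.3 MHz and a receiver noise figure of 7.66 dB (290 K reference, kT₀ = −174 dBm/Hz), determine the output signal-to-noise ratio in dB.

Noise floor: N = −174 + 10 log₁₀(B) + NF
10 log₁₀(3.53×10⁷) = 75.48 dB
N = −174 + 75.48 + 7.66 = −90.86 dBm
SNR = P_sig − N = −47.1 − (−90.86) = 43.76 dB → 43.8 dB

43.8 dB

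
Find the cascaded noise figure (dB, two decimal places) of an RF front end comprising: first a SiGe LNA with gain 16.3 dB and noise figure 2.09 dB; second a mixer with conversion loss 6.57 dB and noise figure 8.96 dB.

2.50 dB

Convert to linear (a loss of L dB is a gain of −L dB): F_i = 10^(NF_i/10), G_i = 10^(G_i,dB/10)
  Stage 1: F_1 = 10^(2.09/10) = 1.618, G_1 = 10^(16.3/10) = 42.66
  Stage 2: F_2 = 10^(8.96/10) = 7.870, G_2 = 10^(−6.57/10) = 0.2203
Friis cascade:
  F = 1.618 + (7.870 − 1)/42.66 = 1.779
NF = 10 log₁₀(1.779) = 2.50 dB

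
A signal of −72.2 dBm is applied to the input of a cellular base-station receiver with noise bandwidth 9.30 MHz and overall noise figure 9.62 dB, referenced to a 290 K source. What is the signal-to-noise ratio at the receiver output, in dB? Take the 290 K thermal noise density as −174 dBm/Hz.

22.5 dB

Noise floor: N = −174 + 10 log₁₀(B) + NF
10 log₁₀(9.30×10⁶) = 69.68 dB
N = −174 + 69.68 + 9.62 = −94.70 dBm
SNR = P_sig − N = −72.2 − (−94.70) = 22.50 dB → 22.5 dB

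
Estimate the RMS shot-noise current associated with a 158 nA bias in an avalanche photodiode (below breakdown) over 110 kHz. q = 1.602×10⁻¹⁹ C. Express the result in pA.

74.6 pA

I_n = √(2qI·B)
2qI·B = 2 × 1.602×10⁻¹⁹ × 1.58×10⁻⁷ × 1.10×10⁵ = 5.57×10⁻²¹ A²
I_n = √(5.57×10⁻²¹) = 7.46×10⁻¹¹ A = 74.6 pA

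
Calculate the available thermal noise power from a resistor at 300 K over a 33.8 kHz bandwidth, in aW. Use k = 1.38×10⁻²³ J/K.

140 aW

P_n = kTB = 1.38×10⁻²³ × 300 × 3.38×10⁴ = 1.40×10⁻¹⁶ W = 140 aW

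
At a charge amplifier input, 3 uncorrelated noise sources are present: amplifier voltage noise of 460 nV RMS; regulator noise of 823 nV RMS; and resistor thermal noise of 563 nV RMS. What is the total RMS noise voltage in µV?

Uncorrelated sources add in power (mean-square): V_tot = √(ΣV_i²)
V_tot = √[(4.60×10⁻⁷)² + (8.23×10⁻⁷)² + (5.63×10⁻⁷)²] = 1.10×10⁻⁶ V = 1.10 µV

1.10 µV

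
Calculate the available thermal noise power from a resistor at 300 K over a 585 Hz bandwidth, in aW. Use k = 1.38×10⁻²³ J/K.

P_n = kTB = 1.38×10⁻²³ × 300 × 5.85×10² = 2.42×10⁻¹⁸ W = 2.42 aW

2.42 aW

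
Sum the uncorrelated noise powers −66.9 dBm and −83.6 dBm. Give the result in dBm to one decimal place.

Convert to linear, add, convert back:
P₁ = 2.04×10⁻¹⁰ W, P₂ = 4.37×10⁻¹² W
P_tot = 2.09×10⁻¹⁰ W → 10 log₁₀(P_tot / 10⁻³) = −66.8 dBm

−66.8 dBm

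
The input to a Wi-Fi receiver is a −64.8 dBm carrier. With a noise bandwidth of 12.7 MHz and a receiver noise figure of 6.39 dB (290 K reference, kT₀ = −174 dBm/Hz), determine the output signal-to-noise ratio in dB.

Noise floor: N = −174 + 10 log₁₀(B) + NF
10 log₁₀(1.27×10⁷) = 71.04 dB
N = −174 + 71.04 + 6.39 = −96.57 dBm
SNR = P_sig − N = −64.8 − (−96.57) = 31.77 dB → 31.8 dB

31.8 dB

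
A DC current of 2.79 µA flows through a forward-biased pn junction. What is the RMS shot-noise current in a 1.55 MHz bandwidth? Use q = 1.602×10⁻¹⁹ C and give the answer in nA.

1.18 nA

I_n = √(2qI·B)
2qI·B = 2 × 1.602×10⁻¹⁹ × 2.79×10⁻⁶ × 1.55×10⁶ = 1.39×10⁻¹⁸ A²
I_n = √(1.39×10⁻¹⁸) = 1.18×10⁻⁹ A = 1.18 nA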